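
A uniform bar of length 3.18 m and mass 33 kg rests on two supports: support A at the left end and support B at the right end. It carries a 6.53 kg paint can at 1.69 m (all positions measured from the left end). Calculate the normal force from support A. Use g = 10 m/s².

R_A ≈ 196 N

About support B:
Beam weight: 33 × 10 = 330 N down at 1.59 m → arm 1.59 m, τ = 330 × 1.59 = 524.7 N·m counterclockwise.
Paint can: 6.53 × 10 = 65.3 N down at 1.69 m → arm 1.49 m, τ = 65.3 × 1.49 = 97.3 N·m counterclockwise.
Net load moment about support B = 622 N·m counterclockwise.
Reaction R at support A is upward at 0 m, arm 3.18 m → moment R × 3.18 clockwise.
For rotational equilibrium, R × 3.18 = 622, so R = 196 N.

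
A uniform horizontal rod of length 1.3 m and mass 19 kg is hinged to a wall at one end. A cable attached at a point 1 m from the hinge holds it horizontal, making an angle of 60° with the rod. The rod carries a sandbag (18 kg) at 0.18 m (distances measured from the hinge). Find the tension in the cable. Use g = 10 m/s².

T ≈ 180 N

Taking torques about the hinge:
Beam weight: 19 × 10 = 190 N down at 0.65 m → arm 0.65 m, τ = 190 × 0.65 = 123.5 N·m clockwise.
Sandbag: 18 × 10 = 180 N down at 0.18 m → arm 0.18 m, τ = 180 × 0.18 = 32.4 N·m clockwise.
Total clockwise load moment = 155.9 N·m.
The cable tension T acts at 1 m; only its component perpendicular to the rod, T sinθ, produces torque. sin 60° = 0.866.
Balancing moments: T × 1 × 0.866 = 155.9, giving T = 155.9 / 0.866 = 180 N.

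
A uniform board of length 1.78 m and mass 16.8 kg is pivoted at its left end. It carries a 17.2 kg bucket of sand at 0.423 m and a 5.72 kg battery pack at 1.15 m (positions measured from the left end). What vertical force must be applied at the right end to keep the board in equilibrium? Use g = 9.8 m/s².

F ≈ 159 N

Taking torques about the left end:
Beam weight: 16.8 × 9.8 = 164.6 N down at 0.89 m → arm 0.89 m, τ = 164.6 × 0.89 = 146.5 N·m clockwise.
Bucket of sand: 17.2 × 9.8 = 168.6 N down at 0.423 m → arm 0.423 m, τ = 168.6 × 0.423 = 71.32 N·m clockwise.
Battery pack: 5.72 × 9.8 = 56.06 N down at 1.15 m → arm 1.15 m, τ = 56.06 × 1.15 = 64.47 N·m clockwise.
Net moment of the loads = 282.3 N·m clockwise.
The upward force F acts at the right end, arm 1.78 m, giving F × 1.78 counterclockwise.
Balancing moments: F × 1.78 = 282.3, giving F = 282.3 / 1.78 = 159 N.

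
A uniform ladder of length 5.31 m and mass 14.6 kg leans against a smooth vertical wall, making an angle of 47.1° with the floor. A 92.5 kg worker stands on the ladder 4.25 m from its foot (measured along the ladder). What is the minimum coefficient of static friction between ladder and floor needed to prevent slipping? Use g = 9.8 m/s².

μ_min ≈ 0.706

Taking torques about the foot of the ladder:
Ladder weight 14.6×9.8 = 143.1 N acts at 2.655 m along the ladder; its horizontal arm is 2.655·cos47.1° = 1.807 m → τ = 258.6 N·m clockwise.
Worker: 92.5×9.8 = 906.5 N at 4.25 m → arm 2.893 m → τ = 2623 N·m clockwise.
Wall normal N acts horizontally at the top; its moment arm is the height L sinθ = 5.31·sin47.1° = 3.89 m, counterclockwise.
For rotational equilibrium, N × 3.89 = 2882, so N = 740.9 N.
ΣFx = 0 ⇒ f = N_wall = 740.9 N. ΣFy = 0 ⇒ N_floor = 1050 N.
μ_min = f / N_floor = 740.9 / 1050 = 0.706.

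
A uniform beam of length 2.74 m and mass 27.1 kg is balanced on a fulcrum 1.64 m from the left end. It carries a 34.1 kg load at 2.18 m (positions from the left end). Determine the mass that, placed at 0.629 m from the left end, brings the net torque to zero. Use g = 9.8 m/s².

m ≈ 11 kg

Sum moments about the fulcrum (at 1.64 m from the left end) (the support reaction has zero arm there).
Beam weight: 27.1 × 9.8 = 265.6 N down at 1.37 m → arm 0.27 m, τ = 265.6 × 0.27 = 71.71 N·m counterclockwise.
Load: 34.1 × 9.8 = 334.2 N down at 2.18 m → arm 0.54 m, τ = 334.2 × 0.54 = 180.5 N·m clockwise.
Net moment of known loads = 108.8 N·m clockwise.
An unknown mass m at 0.629 m has arm 1.011 m; its moment is m·g·1.011 counterclockwise.
Στ = 0 ⇒ m × 9.8 × 1.011 = 108.8 ⇒ m = 108.8 / (9.8 × 1.011) = 11 kg.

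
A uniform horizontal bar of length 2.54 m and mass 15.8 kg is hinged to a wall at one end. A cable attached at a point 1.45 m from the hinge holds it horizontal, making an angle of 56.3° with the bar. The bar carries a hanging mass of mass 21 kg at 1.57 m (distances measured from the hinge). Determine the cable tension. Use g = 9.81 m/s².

Taking torques about the hinge:
Beam weight: 15.8 × 9.81 = 155 N down at 1.27 m → arm 1.27 m, τ = 155 × 1.27 = 196.8 N·m clockwise.
Hanging mass: 21 × 9.81 = 206 N down at 1.57 m → arm 1.57 m, τ = 206 × 1.57 = 323.4 N·m clockwise.
Total clockwise load moment = 520.2 N·m.
The cable tension T acts at 1.45 m; only its component perpendicular to the bar, T sinθ, produces torque. sin 56.3° = 0.832.
Balancing moments: T × 1.45 × 0.832 = 520.2, giving T = 520.2 / 1.206 = 431 N.

T ≈ 431 N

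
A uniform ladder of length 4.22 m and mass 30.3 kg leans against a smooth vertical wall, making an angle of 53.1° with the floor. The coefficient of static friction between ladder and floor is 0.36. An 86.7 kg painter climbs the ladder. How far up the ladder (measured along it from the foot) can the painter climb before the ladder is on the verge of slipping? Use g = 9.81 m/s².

d ≈ 1.99 m

Sum moments about the foot of the ladder (the floor normal and friction both act there and drop out).
Ladder weight 30.3×9.81 = 297.2 N acts at 2.11 m along the ladder; its horizontal arm is 2.11·cos53.1° = 1.267 m → τ = 376.6 N·m clockwise.
Painter weight 86.7×9.81 = 850.5 N at distance d → arm d·cos53.1° → τ = 850.5·d·0.6004 clockwise.
Wall normal N at the top has arm L sinθ = 3.375 m counterclockwise, so Στ = 0 gives N·3.375 = 376.6 + 510.6·d.
ΣFy = 0 ⇒ N_floor = 1148 N, so the maximum friction is μ_s·N_floor = 0.36×1148 = 413.3 N. ΣFx = 0 ⇒ N_wall = f, so at the slipping point N = 413.3 N.
Substituting: 413.3×3.375 = 376.6 + 510.6·d ⇒ d = (1395 − 376.6) / 510.6 = 1.99 m.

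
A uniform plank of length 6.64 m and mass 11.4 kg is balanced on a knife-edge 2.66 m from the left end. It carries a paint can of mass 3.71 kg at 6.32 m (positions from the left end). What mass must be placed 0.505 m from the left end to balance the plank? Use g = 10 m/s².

m ≈ 9.79 kg

Take moments about the knife-edge (at 2.66 m from the left end).
Beam weight: 11.4 × 10 = 114 N down at 3.32 m → arm 0.66 m, τ = 114 × 0.66 = 75.24 N·m clockwise.
Paint can: 3.71 × 10 = 37.1 N down at 6.32 m → arm 3.66 m, τ = 37.1 × 3.66 = 135.8 N·m clockwise.
Net moment of known loads = 211 N·m clockwise.
An unknown mass m at 0.505 m has arm 2.155 m; its moment is m·g·2.155 counterclockwise.
Στ = 0 ⇒ m × 10 × 2.155 = 211 ⇒ m = 211 / (10 × 2.155) = 9.79 kg.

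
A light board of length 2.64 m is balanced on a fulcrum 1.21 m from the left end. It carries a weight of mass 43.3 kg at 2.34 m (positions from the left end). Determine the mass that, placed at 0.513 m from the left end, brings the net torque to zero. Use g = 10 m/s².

Choose the fulcrum (at 1.21 m from the left end) as the axis so the support reaction has zero arm there.
Weight: 43.3 × 10 = 433 N down at 2.34 m → arm 1.13 m, τ = 433 × 1.13 = 489.3 N·m clockwise.
Net moment of known loads = 489.3 N·m clockwise.
An unknown mass m at 0.513 m has arm 0.697 m; its moment is m·g·0.697 counterclockwise.
Balancing moments: m × 10 × 0.697 = 489.3, giving m = 489.3 / (10 × 0.697) = 70.2 kg.

m ≈ 70.2 kg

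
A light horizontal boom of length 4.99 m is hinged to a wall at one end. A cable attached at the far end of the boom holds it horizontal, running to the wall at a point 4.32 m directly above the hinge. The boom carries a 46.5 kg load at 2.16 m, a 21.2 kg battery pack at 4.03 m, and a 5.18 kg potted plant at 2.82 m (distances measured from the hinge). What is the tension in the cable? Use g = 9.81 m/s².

About the hinge:
Load: 46.5 × 9.81 = 456.2 N down at 2.16 m → arm 2.16 m, τ = 456.2 × 2.16 = 985.4 N·m clockwise.
Battery pack: 21.2 × 9.81 = 208 N down at 4.03 m → arm 4.03 m, τ = 208 × 4.03 = 838.2 N·m clockwise.
Potted plant: 5.18 × 9.81 = 50.82 N down at 2.82 m → arm 2.82 m, τ = 50.82 × 2.82 = 143.3 N·m clockwise.
Total clockwise load moment = 1967 N·m.
The cable tension T acts at 4.99 m; only its component perpendicular to the boom, T sinθ, produces torque. sinθ = h/√(h²+d²) = 4.32/√(4.32²+4.99²) = 0.6545.
Balancing moments: T × 4.99 × 0.6545 = 1967, giving T = 1967 / 3.266 = 602 N.

T ≈ 602 N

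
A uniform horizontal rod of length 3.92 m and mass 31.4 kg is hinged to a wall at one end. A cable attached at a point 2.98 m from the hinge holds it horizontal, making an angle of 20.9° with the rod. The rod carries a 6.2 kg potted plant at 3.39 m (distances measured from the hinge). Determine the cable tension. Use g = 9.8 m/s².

T ≈ 761 N

Sum moments about the hinge (the unknown hinge reaction has zero arm there).
Beam weight: 31.4 × 9.8 = 307.7 N down at 1.96 m → arm 1.96 m, τ = 307.7 × 1.96 = 603.1 N·m clockwise.
Potted plant: 6.2 × 9.8 = 60.76 N down at 3.39 m → arm 3.39 m, τ = 60.76 × 3.39 = 206 N·m clockwise.
Total clockwise load moment = 809.1 N·m.
The cable tension T acts at 2.98 m; only its component perpendicular to the rod, T sinθ, produces torque. sin 20.9° = 0.3567.
Balancing moments: T × 2.98 × 0.3567 = 809.1, giving T = 809.1 / 1.063 = 761 N.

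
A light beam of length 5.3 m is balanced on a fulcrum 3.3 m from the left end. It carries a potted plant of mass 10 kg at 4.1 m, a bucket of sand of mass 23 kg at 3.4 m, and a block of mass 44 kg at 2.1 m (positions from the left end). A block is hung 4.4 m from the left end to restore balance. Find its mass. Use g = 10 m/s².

Sum moments about the fulcrum (at 3.3 m from the left end) (the support reaction has zero arm there).
Potted plant: 10 × 10 = 100 N down at 4.1 m → arm 0.8 m, τ = 100 × 0.8 = 80 N·m clockwise.
Bucket of sand: 23 × 10 = 230 N down at 3.4 m → arm 0.1 m, τ = 230 × 0.1 = 23 N·m clockwise.
Block: 44 × 10 = 440 N down at 2.1 m → arm 1.2 m, τ = 440 × 1.2 = 528 N·m counterclockwise.
Net moment of known loads = 425 N·m counterclockwise.
An unknown mass m at 4.4 m has arm 1.1 m; its moment is m·g·1.1 clockwise.
Setting net torque to zero: m × 10 × 1.1 = 425 → m = 425 / (10 × 1.1) = 38.6 kg.

m ≈ 38.6 kg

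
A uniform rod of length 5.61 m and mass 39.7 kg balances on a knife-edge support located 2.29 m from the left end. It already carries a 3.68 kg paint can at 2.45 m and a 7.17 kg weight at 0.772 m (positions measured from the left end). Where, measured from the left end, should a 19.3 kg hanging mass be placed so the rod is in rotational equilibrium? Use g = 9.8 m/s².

Choose the knife-edge support (at 2.29 m from the left end) as the axis so the support reaction has zero arm there.
Beam weight: 39.7 × 9.8 = 389.1 N down at 2.805 m → arm 0.515 m, τ = 389.1 × 0.515 = 200.4 N·m clockwise.
Paint can: 3.68 × 9.8 = 36.06 N down at 2.45 m → arm 0.16 m, τ = 36.06 × 0.16 = 5.77 N·m clockwise.
Weight: 7.17 × 9.8 = 70.27 N down at 0.772 m → arm 1.518 m, τ = 70.27 × 1.518 = 106.7 N·m counterclockwise.
Net moment of existing loads = 99.47 N·m clockwise.
The hanging mass weighs 19.3 × 9.8 = 189.1 N and must supply an equal counterclockwise moment, so its lever arm about the knife-edge support is 99.47 / 189.1 = 0.526 m.
That puts it at 2.29 − 0.526 = 1.76 m from the left end.

x ≈ 1.76 m from the left end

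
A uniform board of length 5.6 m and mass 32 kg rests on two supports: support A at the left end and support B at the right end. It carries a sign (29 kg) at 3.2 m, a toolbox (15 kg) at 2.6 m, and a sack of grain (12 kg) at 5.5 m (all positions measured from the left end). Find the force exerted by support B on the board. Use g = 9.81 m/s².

R_B ≈ 503 N

Take moments about support A.
Beam weight: 32 × 9.81 = 313.9 N down at 2.8 m → arm 2.8 m, τ = 313.9 × 2.8 = 878.9 N·m clockwise.
Sign: 29 × 9.81 = 284.5 N down at 3.2 m → arm 3.2 m, τ = 284.5 × 3.2 = 910.4 N·m clockwise.
Toolbox: 15 × 9.81 = 147.2 N down at 2.6 m → arm 2.6 m, τ = 147.2 × 2.6 = 382.7 N·m clockwise.
Sack of grain: 12 × 9.81 = 117.7 N down at 5.5 m → arm 5.5 m, τ = 117.7 × 5.5 = 647.4 N·m clockwise.
Net load moment about support A = 2819 N·m clockwise.
Reaction R at support B is upward at 5.6 m, arm 5.6 m → moment R × 5.6 counterclockwise.
For rotational equilibrium, R × 5.6 = 2819, so R = 503 N.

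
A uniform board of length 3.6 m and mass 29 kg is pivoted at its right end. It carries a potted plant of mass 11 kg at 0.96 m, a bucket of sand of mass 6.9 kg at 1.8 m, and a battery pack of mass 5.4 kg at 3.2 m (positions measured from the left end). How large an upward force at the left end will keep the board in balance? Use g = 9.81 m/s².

Choose the right end as the axis so the unknown pivot reaction has zero arm there.
Beam weight: 29 × 9.81 = 284.5 N down at 1.8 m → arm 1.8 m, τ = 284.5 × 1.8 = 512.1 N·m counterclockwise.
Potted plant: 11 × 9.81 = 107.9 N down at 0.96 m → arm 2.64 m, τ = 107.9 × 2.64 = 284.9 N·m counterclockwise.
Bucket of sand: 6.9 × 9.81 = 67.69 N down at 1.8 m → arm 1.8 m, τ = 67.69 × 1.8 = 121.8 N·m counterclockwise.
Battery pack: 5.4 × 9.81 = 52.97 N down at 3.2 m → arm 0.4 m, τ = 52.97 × 0.4 = 21.19 N·m counterclockwise.
Net moment of the loads = 940 N·m counterclockwise.
The upward force F acts at the left end, arm 3.6 m, giving F × 3.6 clockwise.
Στ = 0 ⇒ F × 3.6 = 940 ⇒ F = 940 / 3.6 = 261 N.

F ≈ 261 N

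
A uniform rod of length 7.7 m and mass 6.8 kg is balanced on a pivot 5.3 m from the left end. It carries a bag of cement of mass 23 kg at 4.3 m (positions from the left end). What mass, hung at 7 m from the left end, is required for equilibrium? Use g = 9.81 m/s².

About the pivot (at 5.3 m from the left end):
Beam weight: 6.8 × 9.81 = 66.71 N down at 3.85 m → arm 1.45 m, τ = 66.71 × 1.45 = 96.73 N·m counterclockwise.
Bag of cement: 23 × 9.81 = 225.6 N down at 4.3 m → arm 1 m, τ = 225.6 × 1 = 225.6 N·m counterclockwise.
Net moment of known loads = 322.3 N·m counterclockwise.
An unknown mass m at 7 m has arm 1.7 m; its moment is m·g·1.7 clockwise.
Setting net torque to zero: m × 9.81 × 1.7 = 322.3 → m = 322.3 / (9.81 × 1.7) = 19.3 kg.

m ≈ 19.3 kg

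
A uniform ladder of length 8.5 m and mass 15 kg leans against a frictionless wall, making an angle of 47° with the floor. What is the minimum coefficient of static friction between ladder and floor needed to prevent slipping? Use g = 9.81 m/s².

Taking torques about the foot of the ladder:
Ladder weight 15×9.81 = 147.2 N acts at 4.25 m along the ladder; its horizontal arm is 4.25·cos47° = 2.898 m → τ = 426.6 N·m clockwise.
Wall normal N acts horizontally at the top; its moment arm is the height L sinθ = 8.5·sin47° = 6.217 m, counterclockwise.
Setting net torque to zero: N × 6.217 = 426.6 → N = 68.62 N.
ΣFx = 0 ⇒ f = N_wall = 68.62 N. ΣFy = 0 ⇒ N_floor = 147.2 N.
μ_min = f / N_floor = 68.62 / 147.2 = 0.466.

μ_min ≈ 0.466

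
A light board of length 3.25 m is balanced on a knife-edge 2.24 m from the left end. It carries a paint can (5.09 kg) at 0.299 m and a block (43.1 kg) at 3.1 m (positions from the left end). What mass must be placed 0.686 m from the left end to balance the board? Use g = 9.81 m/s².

m ≈ 17.5 kg

Choose the knife-edge (at 2.24 m from the left end) as the axis so the support reaction has zero arm there.
Paint can: 5.09 × 9.81 = 49.93 N down at 0.299 m → arm 1.941 m, τ = 49.93 × 1.941 = 96.91 N·m counterclockwise.
Block: 43.1 × 9.81 = 422.8 N down at 3.1 m → arm 0.86 m, τ = 422.8 × 0.86 = 363.6 N·m clockwise.
Net moment of known loads = 266.7 N·m clockwise.
An unknown mass m at 0.686 m has arm 1.554 m; its moment is m·g·1.554 counterclockwise.
Στ = 0 ⇒ m × 9.81 × 1.554 = 266.7 ⇒ m = 266.7 / (9.81 × 1.554) = 17.5 kg.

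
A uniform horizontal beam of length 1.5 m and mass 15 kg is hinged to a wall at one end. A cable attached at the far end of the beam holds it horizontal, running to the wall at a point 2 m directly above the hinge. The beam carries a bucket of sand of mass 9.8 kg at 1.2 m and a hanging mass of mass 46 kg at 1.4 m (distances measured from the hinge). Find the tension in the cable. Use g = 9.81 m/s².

Sum moments about the hinge (the unknown hinge reaction has zero arm there).
Beam weight: 15 × 9.81 = 147.2 N down at 0.75 m → arm 0.75 m, τ = 147.2 × 0.75 = 110.4 N·m clockwise.
Bucket of sand: 9.8 × 9.81 = 96.14 N down at 1.2 m → arm 1.2 m, τ = 96.14 × 1.2 = 115.4 N·m clockwise.
Hanging mass: 46 × 9.81 = 451.3 N down at 1.4 m → arm 1.4 m, τ = 451.3 × 1.4 = 631.8 N·m clockwise.
Total clockwise load moment = 857.6 N·m.
The cable tension T acts at 1.5 m; only its component perpendicular to the beam, T sinθ, produces torque. sinθ = h/√(h²+d²) = 2/√(2²+1.5²) = 0.8.
Setting net torque to zero: T × 1.5 × 0.8 = 857.6 → T = 857.6 / 1.2 = 715 N.

T ≈ 715 N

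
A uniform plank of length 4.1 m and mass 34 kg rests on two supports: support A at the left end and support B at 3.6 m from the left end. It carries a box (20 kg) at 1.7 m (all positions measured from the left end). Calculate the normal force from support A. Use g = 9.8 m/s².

R_A ≈ 247 N

Take moments about support B.
Beam weight: 34 × 9.8 = 333.2 N down at 2.05 m → arm 1.55 m, τ = 333.2 × 1.55 = 516.5 N·m counterclockwise.
Box: 20 × 9.8 = 196 N down at 1.7 m → arm 1.9 m, τ = 196 × 1.9 = 372.4 N·m counterclockwise.
Net load moment about support B = 888.9 N·m counterclockwise.
Reaction R at support A is upward at 0 m, arm 3.6 m → moment R × 3.6 clockwise.
Setting net torque to zero: R × 3.6 = 888.9 → R = 247 N.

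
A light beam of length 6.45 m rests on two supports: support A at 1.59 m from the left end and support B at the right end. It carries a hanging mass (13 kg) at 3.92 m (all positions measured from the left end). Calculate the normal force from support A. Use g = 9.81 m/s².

R_A ≈ 66.4 N

Taking torques about support B:
Hanging mass: 13 × 9.81 = 127.5 N down at 3.92 m → arm 2.53 m, τ = 127.5 × 2.53 = 322.6 N·m counterclockwise.
Net load moment about support B = 322.6 N·m counterclockwise.
Reaction R at support A is upward at 1.59 m, arm 4.86 m → moment R × 4.86 clockwise.
Setting net torque to zero: R × 4.86 = 322.6 → R = 66.4 N.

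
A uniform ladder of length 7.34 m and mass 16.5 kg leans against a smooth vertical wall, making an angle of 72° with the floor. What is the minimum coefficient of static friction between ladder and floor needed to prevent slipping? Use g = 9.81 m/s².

Sum moments about the foot of the ladder (the floor normal and friction both act there and drop out).
Ladder weight 16.5×9.81 = 161.9 N acts at 3.67 m along the ladder; its horizontal arm is 3.67·cos72° = 1.134 m → τ = 183.6 N·m clockwise.
Wall normal N acts horizontally at the top; its moment arm is the height L sinθ = 7.34·sin72° = 6.981 m, counterclockwise.
Setting net torque to zero: N × 6.981 = 183.6 → N = 26.3 N.
ΣFx = 0 ⇒ f = N_wall = 26.3 N. ΣFy = 0 ⇒ N_floor = 161.9 N.
μ_min = f / N_floor = 26.3 / 161.9 = 0.162.

μ_min ≈ 0.162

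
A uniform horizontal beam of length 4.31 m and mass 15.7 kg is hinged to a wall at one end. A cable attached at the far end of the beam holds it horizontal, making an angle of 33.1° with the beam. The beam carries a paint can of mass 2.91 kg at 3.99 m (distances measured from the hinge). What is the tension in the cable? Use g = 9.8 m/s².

Sum moments about the hinge (the unknown hinge reaction has zero arm there).
Beam weight: 15.7 × 9.8 = 153.9 N down at 2.155 m → arm 2.155 m, τ = 153.9 × 2.155 = 331.7 N·m clockwise.
Paint can: 2.91 × 9.8 = 28.52 N down at 3.99 m → arm 3.99 m, τ = 28.52 × 3.99 = 113.8 N·m clockwise.
Total clockwise load moment = 445.5 N·m.
The cable tension T acts at 4.31 m; only its component perpendicular to the beam, T sinθ, produces torque. sin 33.1° = 0.5461.
Setting net torque to zero: T × 4.31 × 0.5461 = 445.5 → T = 445.5 / 2.354 = 189 N.

T ≈ 189 N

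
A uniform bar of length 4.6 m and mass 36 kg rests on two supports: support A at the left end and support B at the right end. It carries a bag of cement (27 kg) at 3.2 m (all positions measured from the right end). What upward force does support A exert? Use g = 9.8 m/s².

R_A ≈ 360 N

About support B:
Beam weight: 36 × 9.8 = 352.8 N down at 2.3 m → arm 2.3 m, τ = 352.8 × 2.3 = 811.4 N·m counterclockwise.
Bag of cement: 27 × 9.8 = 264.6 N down at 3.2 m → arm 3.2 m, τ = 264.6 × 3.2 = 846.7 N·m counterclockwise.
Net load moment about support B = 1658 N·m counterclockwise.
Reaction R at support A is upward at 4.6 m, arm 4.6 m → moment R × 4.6 clockwise.
Στ = 0 ⇒ R × 4.6 = 1658 ⇒ R = 360 N.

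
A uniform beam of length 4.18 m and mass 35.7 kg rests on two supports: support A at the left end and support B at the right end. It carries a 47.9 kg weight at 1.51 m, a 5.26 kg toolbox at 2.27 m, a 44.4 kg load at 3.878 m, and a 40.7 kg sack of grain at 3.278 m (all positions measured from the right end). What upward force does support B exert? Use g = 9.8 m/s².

About support A:
Beam weight: 35.7 × 9.8 = 349.9 N down at 2.09 m → arm 2.09 m, τ = 349.9 × 2.09 = 731.3 N·m clockwise.
Weight: 47.9 × 9.8 = 469.4 N down at 1.51 m → arm 2.67 m, τ = 469.4 × 2.67 = 1253 N·m clockwise.
Toolbox: 5.26 × 9.8 = 51.55 N down at 2.27 m → arm 1.91 m, τ = 51.55 × 1.91 = 98.46 N·m clockwise.
Load: 44.4 × 9.8 = 435.1 N down at 3.878 m → arm 0.302 m, τ = 435.1 × 0.302 = 131.4 N·m clockwise.
Sack of grain: 40.7 × 9.8 = 398.9 N down at 3.278 m → arm 0.902 m, τ = 398.9 × 0.902 = 359.8 N·m clockwise.
Net load moment about support A = 2574 N·m clockwise.
Reaction R at support B is upward at 0 m, arm 4.18 m → moment R × 4.18 counterclockwise.
Στ = 0 ⇒ R × 4.18 = 2574 ⇒ R = 616 N.

R_B ≈ 616 N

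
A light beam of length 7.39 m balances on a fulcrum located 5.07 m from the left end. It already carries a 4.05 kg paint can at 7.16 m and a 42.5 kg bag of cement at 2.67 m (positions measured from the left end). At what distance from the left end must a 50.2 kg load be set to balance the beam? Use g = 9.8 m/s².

x ≈ 6.93 m from the left end

Sum moments about the fulcrum (at 5.07 m from the left end) (the support reaction has zero arm there).
Paint can: 4.05 × 9.8 = 39.69 N down at 7.16 m → arm 2.09 m, τ = 39.69 × 2.09 = 82.95 N·m clockwise.
Bag of cement: 42.5 × 9.8 = 416.5 N down at 2.67 m → arm 2.4 m, τ = 416.5 × 2.4 = 999.6 N·m counterclockwise.
Net moment of existing loads = 916.6 N·m counterclockwise.
The load weighs 50.2 × 9.8 = 492 N and must supply an equal clockwise moment, so its lever arm about the fulcrum is 916.6 / 492 = 1.86 m.
That puts it at 5.07 + 1.86 = 6.93 m from the left end.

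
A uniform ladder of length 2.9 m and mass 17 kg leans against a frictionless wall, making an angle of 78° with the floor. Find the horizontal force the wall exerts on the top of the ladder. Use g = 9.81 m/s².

N_wall ≈ 17.7 N

Choose the foot of the ladder as the axis so the floor normal and friction both act there and drop out.
Ladder weight 17×9.81 = 166.8 N acts at 1.45 m along the ladder; its horizontal arm is 1.45·cos78° = 0.3015 m → τ = 50.29 N·m clockwise.
Wall normal N acts horizontally at the top; its moment arm is the height L sinθ = 2.9·sin78° = 2.837 m, counterclockwise.
Setting net torque to zero: N × 2.837 = 50.29 → N = 17.7 N.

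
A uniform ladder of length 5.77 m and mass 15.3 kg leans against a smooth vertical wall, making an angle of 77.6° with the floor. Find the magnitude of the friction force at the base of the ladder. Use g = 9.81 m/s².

Sum moments about the foot of the ladder (the floor normal and friction both act there and drop out).
Ladder weight 15.3×9.81 = 150.1 N acts at 2.885 m along the ladder; its horizontal arm is 2.885·cos77.6° = 0.6195 m → τ = 92.99 N·m clockwise.
Wall normal N acts horizontally at the top; its moment arm is the height L sinθ = 5.77·sin77.6° = 5.635 m, counterclockwise.
Balancing moments: N × 5.635 = 92.99, giving N = 16.5 N.
ΣFx = 0: friction at the foot balances the wall's push, so f = N_wall = 16.5 N.

f ≈ 16.5 N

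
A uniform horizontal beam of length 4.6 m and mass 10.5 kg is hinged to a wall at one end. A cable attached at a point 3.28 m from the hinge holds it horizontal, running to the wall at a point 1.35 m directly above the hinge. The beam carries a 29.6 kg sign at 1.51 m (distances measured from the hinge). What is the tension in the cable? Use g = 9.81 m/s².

Take moments about the hinge.
Beam weight: 10.5 × 9.81 = 103 N down at 2.3 m → arm 2.3 m, τ = 103 × 2.3 = 236.9 N·m clockwise.
Sign: 29.6 × 9.81 = 290.4 N down at 1.51 m → arm 1.51 m, τ = 290.4 × 1.51 = 438.5 N·m clockwise.
Total clockwise load moment = 675.4 N·m.
The cable tension T acts at 3.28 m; only its component perpendicular to the beam, T sinθ, produces torque. sinθ = h/√(h²+d²) = 1.35/√(1.35²+3.28²) = 0.3806.
For rotational equilibrium, T × 3.28 × 0.3806 = 675.4, so T = 675.4 / 1.248 = 541 N.

T ≈ 541 N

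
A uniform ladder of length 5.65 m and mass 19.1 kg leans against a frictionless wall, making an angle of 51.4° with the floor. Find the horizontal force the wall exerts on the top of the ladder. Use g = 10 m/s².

Choose the foot of the ladder as the axis so the floor normal and friction both act there and drop out.
Ladder weight 19.1×10 = 191 N acts at 2.825 m along the ladder; its horizontal arm is 2.825·cos51.4° = 1.762 m → τ = 336.5 N·m clockwise.
Wall normal N acts horizontally at the top; its moment arm is the height L sinθ = 5.65·sin51.4° = 4.416 m, counterclockwise.
Balancing moments: N × 4.416 = 336.5, giving N = 76.2 N.

N_wall ≈ 76.2 N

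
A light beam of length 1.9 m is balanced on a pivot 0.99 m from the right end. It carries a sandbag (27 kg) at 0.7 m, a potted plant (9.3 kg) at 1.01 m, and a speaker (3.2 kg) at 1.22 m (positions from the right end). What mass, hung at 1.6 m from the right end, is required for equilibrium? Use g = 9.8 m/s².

Sum moments about the pivot (at 0.99 m from the right end) (the support reaction has zero arm there).
Sandbag: 27 × 9.8 = 264.6 N down at 0.7 m → arm 0.29 m, τ = 264.6 × 0.29 = 76.73 N·m clockwise.
Potted plant: 9.3 × 9.8 = 91.14 N down at 1.01 m → arm 0.02 m, τ = 91.14 × 0.02 = 1.823 N·m counterclockwise.
Speaker: 3.2 × 9.8 = 31.36 N down at 1.22 m → arm 0.23 m, τ = 31.36 × 0.23 = 7.213 N·m counterclockwise.
Net moment of known loads = 67.69 N·m clockwise.
An unknown mass m at 1.6 m has arm 0.61 m; its moment is m·g·0.61 counterclockwise.
Balancing moments: m × 9.8 × 0.61 = 67.69, giving m = 67.69 / (9.8 × 0.61) = 11.3 kg.

m ≈ 11.3 kg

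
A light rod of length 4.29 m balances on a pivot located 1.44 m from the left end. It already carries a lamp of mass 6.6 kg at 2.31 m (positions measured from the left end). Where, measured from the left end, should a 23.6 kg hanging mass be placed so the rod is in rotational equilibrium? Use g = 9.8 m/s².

x ≈ 1.2 m from the left end

Taking torques about the pivot (at 1.44 m from the left end):
Lamp: 6.6 × 9.8 = 64.68 N down at 2.31 m → arm 0.87 m, τ = 64.68 × 0.87 = 56.27 N·m clockwise.
Net moment of existing loads = 56.27 N·m clockwise.
The hanging mass weighs 23.6 × 9.8 = 231.3 N and must supply an equal counterclockwise moment, so its lever arm about the pivot is 56.27 / 231.3 = 0.243 m.
That puts it at 1.44 − 0.243 = 1.2 m from the left end.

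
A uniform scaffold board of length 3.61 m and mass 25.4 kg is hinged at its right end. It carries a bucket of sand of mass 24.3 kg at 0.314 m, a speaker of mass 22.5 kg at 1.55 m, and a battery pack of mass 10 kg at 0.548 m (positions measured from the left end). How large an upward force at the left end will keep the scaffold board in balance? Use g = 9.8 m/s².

F ≈ 551 N

Take moments about the right end.
Beam weight: 25.4 × 9.8 = 248.9 N down at 1.805 m → arm 1.805 m, τ = 248.9 × 1.805 = 449.3 N·m counterclockwise.
Bucket of sand: 24.3 × 9.8 = 238.1 N down at 0.314 m → arm 3.296 m, τ = 238.1 × 3.296 = 784.8 N·m counterclockwise.
Speaker: 22.5 × 9.8 = 220.5 N down at 1.55 m → arm 2.06 m, τ = 220.5 × 2.06 = 454.2 N·m counterclockwise.
Battery pack: 10 × 9.8 = 98 N down at 0.548 m → arm 3.062 m, τ = 98 × 3.062 = 300.1 N·m counterclockwise.
Net moment of the loads = 1988 N·m counterclockwise.
The upward force F acts at the left end, arm 3.61 m, giving F × 3.61 clockwise.
For rotational equilibrium, F × 3.61 = 1988, so F = 1988 / 3.61 = 551 N.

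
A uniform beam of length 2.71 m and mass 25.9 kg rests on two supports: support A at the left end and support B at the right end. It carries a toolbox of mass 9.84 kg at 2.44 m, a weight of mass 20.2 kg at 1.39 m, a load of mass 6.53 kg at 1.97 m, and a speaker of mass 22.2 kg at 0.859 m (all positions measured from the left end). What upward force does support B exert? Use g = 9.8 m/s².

R_B ≈ 431 N

Choose support A as the axis so its reaction then has zero moment arm.
Beam weight: 25.9 × 9.8 = 253.8 N down at 1.355 m → arm 1.355 m, τ = 253.8 × 1.355 = 343.9 N·m clockwise.
Toolbox: 9.84 × 9.8 = 96.43 N down at 2.44 m → arm 2.44 m, τ = 96.43 × 2.44 = 235.3 N·m clockwise.
Weight: 20.2 × 9.8 = 198 N down at 1.39 m → arm 1.39 m, τ = 198 × 1.39 = 275.2 N·m clockwise.
Load: 6.53 × 9.8 = 63.99 N down at 1.97 m → arm 1.97 m, τ = 63.99 × 1.97 = 126.1 N·m clockwise.
Speaker: 22.2 × 9.8 = 217.6 N down at 0.859 m → arm 0.859 m, τ = 217.6 × 0.859 = 186.9 N·m clockwise.
Net load moment about support A = 1167 N·m clockwise.
Reaction R at support B is upward at 2.71 m, arm 2.71 m → moment R × 2.71 counterclockwise.
Balancing moments: R × 2.71 = 1167, giving R = 431 N.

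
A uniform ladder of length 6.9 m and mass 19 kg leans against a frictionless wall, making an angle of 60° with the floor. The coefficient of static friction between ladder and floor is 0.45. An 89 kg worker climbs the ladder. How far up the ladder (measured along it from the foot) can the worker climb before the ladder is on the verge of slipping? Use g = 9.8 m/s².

d ≈ 5.79 m

Taking torques about the foot of the ladder:
Ladder weight 19×9.8 = 186.2 N acts at 3.45 m along the ladder; its horizontal arm is 3.45·cos60° = 1.725 m → τ = 321.2 N·m clockwise.
Worker weight 89×9.8 = 872.2 N at distance d → arm d·cos60° → τ = 872.2·d·0.5 clockwise.
Wall normal N at the top has arm L sinθ = 5.976 m counterclockwise, so Στ = 0 gives N·5.976 = 321.2 + 436.1·d.
ΣFy = 0 ⇒ N_floor = 1058 N, so the maximum friction is μ_s·N_floor = 0.45×1058 = 476.1 N. ΣFx = 0 ⇒ N_wall = f, so at the slipping point N = 476.1 N.
Substituting: 476.1×5.976 = 321.2 + 436.1·d ⇒ d = (2845 − 321.2) / 436.1 = 5.79 m.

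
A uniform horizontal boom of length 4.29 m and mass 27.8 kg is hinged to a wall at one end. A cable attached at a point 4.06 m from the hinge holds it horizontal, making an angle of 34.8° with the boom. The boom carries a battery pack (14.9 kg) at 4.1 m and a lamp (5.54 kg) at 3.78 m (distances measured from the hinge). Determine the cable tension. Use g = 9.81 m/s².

T ≈ 600 N

Take moments about the hinge.
Beam weight: 27.8 × 9.81 = 272.7 N down at 2.145 m → arm 2.145 m, τ = 272.7 × 2.145 = 584.9 N·m clockwise.
Battery pack: 14.9 × 9.81 = 146.2 N down at 4.1 m → arm 4.1 m, τ = 146.2 × 4.1 = 599.4 N·m clockwise.
Lamp: 5.54 × 9.81 = 54.35 N down at 3.78 m → arm 3.78 m, τ = 54.35 × 3.78 = 205.4 N·m clockwise.
Total clockwise load moment = 1390 N·m.
The cable tension T acts at 4.06 m; only its component perpendicular to the boom, T sinθ, produces torque. sin 34.8° = 0.5707.
Στ = 0 ⇒ T × 4.06 × 0.5707 = 1390 ⇒ T = 1390 / 2.317 = 600 N.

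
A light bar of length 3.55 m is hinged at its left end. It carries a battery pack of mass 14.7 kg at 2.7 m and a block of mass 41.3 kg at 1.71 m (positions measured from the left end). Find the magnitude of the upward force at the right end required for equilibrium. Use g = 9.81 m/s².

Take moments about the left end.
Battery pack: 14.7 × 9.81 = 144.2 N down at 2.7 m → arm 2.7 m, τ = 144.2 × 2.7 = 389.3 N·m clockwise.
Block: 41.3 × 9.81 = 405.2 N down at 1.71 m → arm 1.71 m, τ = 405.2 × 1.71 = 692.9 N·m clockwise.
Net moment of the loads = 1082 N·m clockwise.
The upward force F acts at the right end, arm 3.55 m, giving F × 3.55 counterclockwise.
For rotational equilibrium, F × 3.55 = 1082, so F = 1082 / 3.55 = 305 N.

F ≈ 305 N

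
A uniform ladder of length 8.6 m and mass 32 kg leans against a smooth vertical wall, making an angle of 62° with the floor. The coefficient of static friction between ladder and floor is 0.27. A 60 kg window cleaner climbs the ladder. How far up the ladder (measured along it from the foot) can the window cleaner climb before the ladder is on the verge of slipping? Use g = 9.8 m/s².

d ≈ 4.4 m

About the foot of the ladder:
Ladder weight 32×9.8 = 313.6 N acts at 4.3 m along the ladder; its horizontal arm is 4.3·cos62° = 2.019 m → τ = 633.2 N·m clockwise.
Window cleaner weight 60×9.8 = 588 N at distance d → arm d·cos62° → τ = 588·d·0.4695 clockwise.
Wall normal N at the top has arm L sinθ = 7.593 m counterclockwise, so Στ = 0 gives N·7.593 = 633.2 + 276.1·d.
ΣFy = 0 ⇒ N_floor = 901.6 N, so the maximum friction is μ_s·N_floor = 0.27×901.6 = 243.4 N. ΣFx = 0 ⇒ N_wall = f, so at the slipping point N = 243.4 N.
Substituting: 243.4×7.593 = 633.2 + 276.1·d ⇒ d = (1848 − 633.2) / 276.1 = 4.4 m.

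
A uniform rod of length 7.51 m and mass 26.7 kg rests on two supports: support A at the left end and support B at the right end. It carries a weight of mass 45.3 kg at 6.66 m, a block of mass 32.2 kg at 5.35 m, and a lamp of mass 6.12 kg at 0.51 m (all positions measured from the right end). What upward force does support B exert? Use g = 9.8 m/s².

About support A:
Beam weight: 26.7 × 9.8 = 261.7 N down at 3.755 m → arm 3.755 m, τ = 261.7 × 3.755 = 982.7 N·m clockwise.
Weight: 45.3 × 9.8 = 443.9 N down at 6.66 m → arm 0.85 m, τ = 443.9 × 0.85 = 377.3 N·m clockwise.
Block: 32.2 × 9.8 = 315.6 N down at 5.35 m → arm 2.16 m, τ = 315.6 × 2.16 = 681.7 N·m clockwise.
Lamp: 6.12 × 9.8 = 59.98 N down at 0.51 m → arm 7 m, τ = 59.98 × 7 = 419.9 N·m clockwise.
Net load moment about support A = 2462 N·m clockwise.
Reaction R at support B is upward at 0 m, arm 7.51 m → moment R × 7.51 counterclockwise.
For rotational equilibrium, R × 7.51 = 2462, so R = 328 N.

R_B ≈ 328 N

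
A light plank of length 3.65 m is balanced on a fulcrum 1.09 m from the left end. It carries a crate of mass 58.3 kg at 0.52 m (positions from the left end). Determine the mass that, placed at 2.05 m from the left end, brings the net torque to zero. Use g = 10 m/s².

Sum moments about the fulcrum (at 1.09 m from the left end) (the support reaction has zero arm there).
Crate: 58.3 × 10 = 583 N down at 0.52 m → arm 0.57 m, τ = 583 × 0.57 = 332.3 N·m counterclockwise.
Net moment of known loads = 332.3 N·m counterclockwise.
An unknown mass m at 2.05 m has arm 0.96 m; its moment is m·g·0.96 clockwise.
Στ = 0 ⇒ m × 10 × 0.96 = 332.3 ⇒ m = 332.3 / (10 × 0.96) = 34.6 kg.

m ≈ 34.6 kg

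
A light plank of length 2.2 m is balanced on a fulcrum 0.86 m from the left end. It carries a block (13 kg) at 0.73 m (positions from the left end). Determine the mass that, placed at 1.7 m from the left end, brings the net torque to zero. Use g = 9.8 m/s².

Choose the fulcrum (at 0.86 m from the left end) as the axis so the support reaction has zero arm there.
Block: 13 × 9.8 = 127.4 N down at 0.73 m → arm 0.13 m, τ = 127.4 × 0.13 = 16.56 N·m counterclockwise.
Net moment of known loads = 16.56 N·m counterclockwise.
An unknown mass m at 1.7 m has arm 0.84 m; its moment is m·g·0.84 clockwise.
Στ = 0 ⇒ m × 9.8 × 0.84 = 16.56 ⇒ m = 16.56 / (9.8 × 0.84) = 2.01 kg.

m ≈ 2.01 kg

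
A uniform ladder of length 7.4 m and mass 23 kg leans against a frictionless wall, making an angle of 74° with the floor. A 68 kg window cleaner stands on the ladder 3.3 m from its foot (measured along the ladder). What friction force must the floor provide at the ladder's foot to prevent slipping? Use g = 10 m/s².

f ≈ 120 N

Choose the foot of the ladder as the axis so the floor normal and friction both act there and drop out.
Ladder weight 23×10 = 230 N acts at 3.7 m along the ladder; its horizontal arm is 3.7·cos74° = 1.02 m → τ = 234.6 N·m clockwise.
Window cleaner: 68×10 = 680 N at 3.3 m → arm 0.9096 m → τ = 618.5 N·m clockwise.
Wall normal N acts horizontally at the top; its moment arm is the height L sinθ = 7.4·sin74° = 7.113 m, counterclockwise.
Στ = 0 ⇒ N × 7.113 = 853.1 ⇒ N = 120 N.
ΣFx = 0: friction at the foot balances the wall's push, so f = N_wall = 120 N.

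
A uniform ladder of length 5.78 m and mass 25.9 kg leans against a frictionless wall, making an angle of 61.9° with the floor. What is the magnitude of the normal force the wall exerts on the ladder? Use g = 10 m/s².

About the foot of the ladder:
Ladder weight 25.9×10 = 259 N acts at 2.89 m along the ladder; its horizontal arm is 2.89·cos61.9° = 1.361 m → τ = 352.5 N·m clockwise.
Wall normal N acts horizontally at the top; its moment arm is the height L sinθ = 5.78·sin61.9° = 5.099 m, counterclockwise.
Balancing moments: N × 5.099 = 352.5, giving N = 69.1 N.

N_wall ≈ 69.1 N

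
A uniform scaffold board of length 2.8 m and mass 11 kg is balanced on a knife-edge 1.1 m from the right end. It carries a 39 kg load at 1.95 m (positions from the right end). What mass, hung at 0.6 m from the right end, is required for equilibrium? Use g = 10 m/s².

m ≈ 72.9 kg

About the knife-edge (at 1.1 m from the right end):
Beam weight: 11 × 10 = 110 N down at 1.4 m → arm 0.3 m, τ = 110 × 0.3 = 33 N·m counterclockwise.
Load: 39 × 10 = 390 N down at 1.95 m → arm 0.85 m, τ = 390 × 0.85 = 331.5 N·m counterclockwise.
Net moment of known loads = 364.5 N·m counterclockwise.
An unknown mass m at 0.6 m has arm 0.5 m; its moment is m·g·0.5 clockwise.
Στ = 0 ⇒ m × 10 × 0.5 = 364.5 ⇒ m = 364.5 / (10 × 0.5) = 72.9 kg.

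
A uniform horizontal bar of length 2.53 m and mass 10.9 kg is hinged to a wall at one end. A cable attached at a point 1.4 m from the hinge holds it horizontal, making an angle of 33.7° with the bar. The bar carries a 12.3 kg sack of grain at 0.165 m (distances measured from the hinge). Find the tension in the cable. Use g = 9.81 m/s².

Choose the hinge as the axis so the unknown hinge reaction has zero arm there.
Beam weight: 10.9 × 9.81 = 106.9 N down at 1.265 m → arm 1.265 m, τ = 106.9 × 1.265 = 135.2 N·m clockwise.
Sack of grain: 12.3 × 9.81 = 120.7 N down at 0.165 m → arm 0.165 m, τ = 120.7 × 0.165 = 19.92 N·m clockwise.
Total clockwise load moment = 155.1 N·m.
The cable tension T acts at 1.4 m; only its component perpendicular to the bar, T sinθ, produces torque. sin 33.7° = 0.5548.
Στ = 0 ⇒ T × 1.4 × 0.5548 = 155.1 ⇒ T = 155.1 / 0.7767 = 200 N.

T ≈ 200 N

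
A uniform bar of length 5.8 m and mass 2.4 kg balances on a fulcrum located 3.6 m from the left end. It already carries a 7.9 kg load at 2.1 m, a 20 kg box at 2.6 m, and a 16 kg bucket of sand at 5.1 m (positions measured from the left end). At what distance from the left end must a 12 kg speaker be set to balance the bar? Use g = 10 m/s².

x ≈ 4.39 m from the left end

Taking torques about the fulcrum (at 3.6 m from the left end):
Beam weight: 2.4 × 10 = 24 N down at 2.9 m → arm 0.7 m, τ = 24 × 0.7 = 16.8 N·m counterclockwise.
Load: 7.9 × 10 = 79 N down at 2.1 m → arm 1.5 m, τ = 79 × 1.5 = 118.5 N·m counterclockwise.
Box: 20 × 10 = 200 N down at 2.6 m → arm 1 m, τ = 200 × 1 = 200 N·m counterclockwise.
Bucket of sand: 16 × 10 = 160 N down at 5.1 m → arm 1.5 m, τ = 160 × 1.5 = 240 N·m clockwise.
Net moment of existing loads = 95.3 N·m counterclockwise.
The speaker weighs 12 × 10 = 120 N and must supply an equal clockwise moment, so its lever arm about the fulcrum is 95.3 / 120 = 0.794 m.
That puts it at 3.6 + 0.794 = 4.39 m from the left end.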